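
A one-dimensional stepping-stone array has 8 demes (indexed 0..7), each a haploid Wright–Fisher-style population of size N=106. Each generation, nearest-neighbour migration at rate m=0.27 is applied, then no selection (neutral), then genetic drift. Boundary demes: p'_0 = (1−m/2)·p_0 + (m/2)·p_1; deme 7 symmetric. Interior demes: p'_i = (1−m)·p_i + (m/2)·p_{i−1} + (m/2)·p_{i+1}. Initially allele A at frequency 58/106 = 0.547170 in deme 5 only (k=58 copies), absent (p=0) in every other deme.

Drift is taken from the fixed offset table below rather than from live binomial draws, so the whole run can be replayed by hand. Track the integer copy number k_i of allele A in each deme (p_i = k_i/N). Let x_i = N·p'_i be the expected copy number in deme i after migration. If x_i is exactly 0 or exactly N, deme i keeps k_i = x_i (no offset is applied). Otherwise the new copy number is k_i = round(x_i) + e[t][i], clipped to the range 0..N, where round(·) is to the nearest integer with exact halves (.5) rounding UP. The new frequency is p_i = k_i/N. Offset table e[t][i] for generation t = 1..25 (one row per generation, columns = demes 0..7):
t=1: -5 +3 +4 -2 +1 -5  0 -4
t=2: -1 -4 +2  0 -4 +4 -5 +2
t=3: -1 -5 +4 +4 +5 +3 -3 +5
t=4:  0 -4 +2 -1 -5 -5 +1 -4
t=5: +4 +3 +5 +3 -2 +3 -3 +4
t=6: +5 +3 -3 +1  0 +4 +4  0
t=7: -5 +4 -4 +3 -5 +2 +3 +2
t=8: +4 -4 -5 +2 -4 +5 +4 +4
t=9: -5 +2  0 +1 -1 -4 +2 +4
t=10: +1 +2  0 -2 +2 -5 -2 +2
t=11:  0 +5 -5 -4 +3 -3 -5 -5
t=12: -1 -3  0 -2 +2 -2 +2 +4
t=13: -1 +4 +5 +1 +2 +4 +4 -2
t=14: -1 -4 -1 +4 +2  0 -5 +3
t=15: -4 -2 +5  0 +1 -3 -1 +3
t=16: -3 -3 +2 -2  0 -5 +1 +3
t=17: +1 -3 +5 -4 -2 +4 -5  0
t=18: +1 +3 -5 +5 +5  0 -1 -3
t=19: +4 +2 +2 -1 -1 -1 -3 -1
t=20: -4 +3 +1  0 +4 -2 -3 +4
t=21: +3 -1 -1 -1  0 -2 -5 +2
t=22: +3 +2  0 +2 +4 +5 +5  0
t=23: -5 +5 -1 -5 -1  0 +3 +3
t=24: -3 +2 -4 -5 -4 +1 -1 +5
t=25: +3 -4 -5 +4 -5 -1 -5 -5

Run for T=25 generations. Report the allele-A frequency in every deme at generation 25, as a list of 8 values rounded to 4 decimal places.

[0.0660, 0.0755, 0.0283, 0.0943, 0.0660, 0.1415, 0.1132, 0.1792]

t=0: k=[0 0 0 0 0 58 0 0]
t=1: x=[0.0000 0.0000 0.0000 0.0000 7.8300 42.3400 7.8300 0.0000] k=[0 0 0 0 9 37 8 0]
t=2: x=[0.0000 0.0000 0.0000 1.2150 11.5650 29.3050 10.8350 1.0800] k=[0 0 0 1 8 33 6 3]
t=3: x=[0.0000 0.0000 0.1350 1.8100 10.4300 25.9800 9.2400 3.4050] k=[0 0 4 6 15 29 6 8]
t=4: x=[0.0000 0.5400 3.7300 6.9450 15.6750 24.0050 9.3750 7.7300] k=[0 0 6 6 11 19 10 4]
t=5: x=[0.0000 0.8100 5.1900 6.6750 11.4050 16.7050 10.4050 4.8100] k=[0 4 10 10 9 20 7 9]
t=6: x=[0.5400 4.2700 9.1900 9.8650 10.6200 16.7600 9.0250 8.7300] k=[6 7 6 11 11 21 13 9]
t=7: x=[6.1350 6.7300 6.8100 10.3250 12.3500 18.5700 13.5400 9.5400] k=[1 11 3 13 7 21 17 12]
t=8: x=[2.3500 8.5700 5.4300 10.8400 9.7000 18.5700 16.8650 12.6750] k=[6 5 0 13 6 24 21 17]
t=9: x=[5.8650 4.4600 2.4300 10.3000 9.3750 21.1650 20.8650 17.5400] k=[1 6 2 11 8 17 23 22]
t=10: x=[1.6750 4.7850 3.7550 9.3800 9.6200 16.5950 22.0550 22.1350] k=[3 7 4 7 12 12 20 24]
t=11: x=[3.5400 6.0550 4.8100 7.2700 11.3250 13.0800 19.4600 23.4600] k=[4 11 0 3 14 10 14 18]
t=12: x=[4.9450 8.5700 1.8900 4.0800 11.9750 11.0800 14.0000 17.4600] k=[4 6 2 2 14 9 16 21]
t=13: x=[4.2700 5.1900 2.5400 3.6200 11.7050 10.6200 15.7300 20.3250] k=[3 9 8 5 14 15 20 18]
t=14: x=[3.8100 8.0550 7.7300 6.6200 12.9200 15.5400 19.0550 18.2700] k=[3 4 7 11 15 16 14 21]
t=15: x=[3.1350 4.2700 7.1350 11.0000 14.5950 15.5950 15.2150 20.0550] k=[0 2 12 11 16 13 14 23]
t=16: x=[0.2700 3.0800 10.5150 11.8100 14.9200 13.5400 15.0800 21.7850] k=[0 0 13 10 15 9 16 25]
t=17: x=[0.0000 1.7550 10.8400 11.0800 13.5150 10.7550 16.2700 23.7850] k=[0 0 16 7 12 15 11 24]
t=18: x=[0.0000 2.1600 12.6250 8.8900 11.7300 14.0550 13.2950 22.2450] k=[0 5 8 14 17 14 12 19]
t=19: x=[0.6750 4.7300 8.4050 13.5950 16.1900 14.1350 13.2150 18.0550] k=[5 7 10 13 15 13 10 17]
t=20: x=[5.2700 7.1350 10.0000 12.8650 14.4600 12.8650 11.3500 16.0550] k=[1 10 11 13 18 11 8 20]
t=21: x=[2.2150 8.9200 11.1350 13.4050 16.3800 11.5400 10.0250 18.3800] k=[5 8 10 12 16 10 5 20]
t=22: x=[5.4050 7.8650 10.0000 12.2700 14.6500 10.1350 7.7000 17.9750] k=[8 10 10 14 19 15 13 18]
t=23: x=[8.2700 9.7300 10.5400 14.1350 17.7850 15.2700 13.9450 17.3250] k=[3 15 10 9 17 15 17 20]
t=24: x=[4.6200 12.7050 10.5400 10.2150 15.6500 15.5400 17.1350 19.5950] k=[2 15 7 5 12 17 16 25]
t=25: x=[3.7550 12.1650 7.8100 6.2150 11.7300 16.1900 17.3500 23.7850] k=[7 8 3 10 7 15 12 19]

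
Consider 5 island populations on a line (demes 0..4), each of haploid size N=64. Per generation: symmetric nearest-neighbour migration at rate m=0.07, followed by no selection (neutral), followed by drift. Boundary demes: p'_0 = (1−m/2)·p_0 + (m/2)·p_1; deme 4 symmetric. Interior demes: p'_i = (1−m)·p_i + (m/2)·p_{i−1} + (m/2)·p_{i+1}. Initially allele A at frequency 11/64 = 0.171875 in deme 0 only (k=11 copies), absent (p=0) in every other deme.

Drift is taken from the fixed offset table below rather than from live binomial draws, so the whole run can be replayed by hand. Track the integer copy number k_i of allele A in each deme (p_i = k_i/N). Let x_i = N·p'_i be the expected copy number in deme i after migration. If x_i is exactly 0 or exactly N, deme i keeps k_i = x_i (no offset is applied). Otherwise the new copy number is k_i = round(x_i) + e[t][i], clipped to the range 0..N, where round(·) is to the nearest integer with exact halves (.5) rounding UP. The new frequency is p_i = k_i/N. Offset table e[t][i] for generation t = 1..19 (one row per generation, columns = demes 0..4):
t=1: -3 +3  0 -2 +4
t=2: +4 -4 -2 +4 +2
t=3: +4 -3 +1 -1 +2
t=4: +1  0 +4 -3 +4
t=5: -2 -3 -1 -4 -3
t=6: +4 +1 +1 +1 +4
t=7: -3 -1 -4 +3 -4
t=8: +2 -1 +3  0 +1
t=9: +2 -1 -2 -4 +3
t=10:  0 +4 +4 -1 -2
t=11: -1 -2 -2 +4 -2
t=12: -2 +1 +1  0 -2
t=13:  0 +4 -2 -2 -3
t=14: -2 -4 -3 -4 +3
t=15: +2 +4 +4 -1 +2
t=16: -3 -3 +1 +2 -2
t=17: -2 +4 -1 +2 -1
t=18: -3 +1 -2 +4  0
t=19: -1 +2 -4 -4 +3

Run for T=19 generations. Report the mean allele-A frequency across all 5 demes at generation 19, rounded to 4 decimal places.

t=0: k=[11 0 0 0 0]
t=1: x=[10.6150 0.3850 0.0000 0.0000 0.0000] k=[8 3 0 0 0]
t=2: x=[7.8250 3.0700 0.1050 0.0000 0.0000] k=[12 0 0 0 0]
t=3: x=[11.5800 0.4200 0.0000 0.0000 0.0000] k=[16 0 0 0 0]
t=4: x=[15.4400 0.5600 0.0000 0.0000 0.0000] k=[16 1 0 0 0]
t=5: x=[15.4750 1.4900 0.0350 0.0000 0.0000] k=[13 0 0 0 0]
t=6: x=[12.5450 0.4550 0.0000 0.0000 0.0000] k=[17 1 0 0 0]
t=7: x=[16.4400 1.5250 0.0350 0.0000 0.0000] k=[13 1 0 0 0]
t=8: x=[12.5800 1.3850 0.0350 0.0000 0.0000] k=[15 0 3 0 0]
t=9: x=[14.4750 0.6300 2.7900 0.1050 0.0000] k=[16 0 1 0 0]
t=10: x=[15.4400 0.5950 0.9300 0.0350 0.0000] k=[15 5 5 0 0]
t=11: x=[14.6500 5.3500 4.8250 0.1750 0.0000] k=[14 3 3 4 0]
t=12: x=[13.6150 3.3850 3.0350 3.8250 0.1400] k=[12 4 4 4 0]
t=13: x=[11.7200 4.2800 4.0000 3.8600 0.1400] k=[12 8 2 2 0]
t=14: x=[11.8600 7.9300 2.2100 1.9300 0.0700] k=[10 4 0 0 3]
t=15: x=[9.7900 4.0700 0.1400 0.1050 2.8950] k=[12 8 4 0 5]
t=16: x=[11.8600 8.0000 4.0000 0.3150 4.8250] k=[9 5 5 2 3]
t=17: x=[8.8600 5.1400 4.8950 2.1400 2.9650] k=[7 9 4 4 2]
t=18: x=[7.0700 8.7550 4.1750 3.9300 2.0700] k=[4 10 2 8 2]
t=19: x=[4.2100 9.5100 2.4900 7.5800 2.2100] k=[3 12 0 4 5]

0.0750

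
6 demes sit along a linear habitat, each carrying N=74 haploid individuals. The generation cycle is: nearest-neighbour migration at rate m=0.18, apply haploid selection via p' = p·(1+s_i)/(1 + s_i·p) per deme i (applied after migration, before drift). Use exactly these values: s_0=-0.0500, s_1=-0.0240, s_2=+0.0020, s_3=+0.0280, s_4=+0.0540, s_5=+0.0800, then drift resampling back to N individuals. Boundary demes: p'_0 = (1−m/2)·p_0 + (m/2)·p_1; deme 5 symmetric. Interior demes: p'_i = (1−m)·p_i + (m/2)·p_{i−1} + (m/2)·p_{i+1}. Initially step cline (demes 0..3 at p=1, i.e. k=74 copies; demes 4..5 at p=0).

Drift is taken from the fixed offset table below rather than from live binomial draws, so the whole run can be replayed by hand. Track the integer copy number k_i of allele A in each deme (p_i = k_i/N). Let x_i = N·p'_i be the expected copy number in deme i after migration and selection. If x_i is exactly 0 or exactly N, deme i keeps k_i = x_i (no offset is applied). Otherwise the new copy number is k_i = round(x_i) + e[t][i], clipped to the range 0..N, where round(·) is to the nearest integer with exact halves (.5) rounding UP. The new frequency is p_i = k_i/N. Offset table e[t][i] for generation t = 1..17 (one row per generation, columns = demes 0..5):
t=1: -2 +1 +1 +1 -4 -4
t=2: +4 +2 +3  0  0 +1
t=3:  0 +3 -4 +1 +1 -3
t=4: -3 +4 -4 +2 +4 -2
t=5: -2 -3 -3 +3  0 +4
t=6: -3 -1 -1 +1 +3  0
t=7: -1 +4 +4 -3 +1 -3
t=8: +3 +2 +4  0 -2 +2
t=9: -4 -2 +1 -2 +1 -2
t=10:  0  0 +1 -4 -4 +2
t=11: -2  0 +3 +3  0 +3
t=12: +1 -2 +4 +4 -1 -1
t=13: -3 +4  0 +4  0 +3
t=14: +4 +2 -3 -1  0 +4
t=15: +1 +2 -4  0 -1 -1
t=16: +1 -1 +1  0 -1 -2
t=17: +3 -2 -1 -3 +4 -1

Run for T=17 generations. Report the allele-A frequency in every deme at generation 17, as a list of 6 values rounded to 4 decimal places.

t=0: k=[74 74 74 74 0 0]
t=1: x=[74.0000 74.0000 74.0000 67.5055 6.9857 0.0000] k=[74 74 74 69 3 0]
t=2: x=[74.0000 74.0000 73.5509 63.7562 9.0807 0.2915] k=[74 74 74 64 9 1]
t=3: x=[74.0000 74.0000 73.1018 60.2616 13.8111 1.8542] k=[74 74 69 61 15 0]
t=4: x=[74.0000 73.5390 68.7398 57.9301 18.5104 1.4559] k=[74 74 65 60 23 0]
t=5: x=[74.0000 73.1703 65.3752 57.4771 25.1252 2.2306] k=[74 70 62 60 25 6]
t=6: x=[73.6211 69.5392 62.5593 57.3885 27.3403 8.2580] k=[71 69 62 58 30 8]
t=7: x=[70.6602 68.4261 62.2897 56.2158 31.4874 10.6634] k=[70 72 66 53 32 8]
t=8: x=[69.9898 71.2156 65.3852 52.7013 32.6866 10.8536] k=[73 73 69 53 31 13]
t=9: x=[72.9481 72.6072 67.9311 52.8792 32.3140 15.5439] k=[69 71 69 51 33 14]
t=10: x=[68.9436 70.5612 67.5717 51.4354 33.8737 16.6835] k=[69 71 69 47 30 19]
t=11: x=[68.9436 70.5612 67.2123 47.9183 31.4874 21.1325] k=[67 71 70 51 31 24]
t=12: x=[67.0434 70.4692 68.3904 51.3464 33.1295 25.9105] k=[68 68 72 55 32 25]
t=13: x=[67.7110 68.2321 70.1174 54.8545 34.4062 26.9341] k=[65 72 70 59 34 30]
t=14: x=[65.2416 71.1236 69.1990 58.0876 36.8626 31.7468] k=[69 73 66 57 37 36]
t=15: x=[69.1319 71.9624 65.8345 56.3833 39.6795 37.5136] k=[70 74 62 56 39 37]
t=16: x=[70.1783 72.5253 62.5593 55.3972 41.3125 38.6028] k=[71 72 64 55 40 37]
t=17: x=[70.9432 71.1236 63.9274 54.8545 42.0381 38.6926] k=[74 69 63 52 46 38]

[1.0000, 0.9324, 0.8514, 0.7027, 0.6216, 0.5135]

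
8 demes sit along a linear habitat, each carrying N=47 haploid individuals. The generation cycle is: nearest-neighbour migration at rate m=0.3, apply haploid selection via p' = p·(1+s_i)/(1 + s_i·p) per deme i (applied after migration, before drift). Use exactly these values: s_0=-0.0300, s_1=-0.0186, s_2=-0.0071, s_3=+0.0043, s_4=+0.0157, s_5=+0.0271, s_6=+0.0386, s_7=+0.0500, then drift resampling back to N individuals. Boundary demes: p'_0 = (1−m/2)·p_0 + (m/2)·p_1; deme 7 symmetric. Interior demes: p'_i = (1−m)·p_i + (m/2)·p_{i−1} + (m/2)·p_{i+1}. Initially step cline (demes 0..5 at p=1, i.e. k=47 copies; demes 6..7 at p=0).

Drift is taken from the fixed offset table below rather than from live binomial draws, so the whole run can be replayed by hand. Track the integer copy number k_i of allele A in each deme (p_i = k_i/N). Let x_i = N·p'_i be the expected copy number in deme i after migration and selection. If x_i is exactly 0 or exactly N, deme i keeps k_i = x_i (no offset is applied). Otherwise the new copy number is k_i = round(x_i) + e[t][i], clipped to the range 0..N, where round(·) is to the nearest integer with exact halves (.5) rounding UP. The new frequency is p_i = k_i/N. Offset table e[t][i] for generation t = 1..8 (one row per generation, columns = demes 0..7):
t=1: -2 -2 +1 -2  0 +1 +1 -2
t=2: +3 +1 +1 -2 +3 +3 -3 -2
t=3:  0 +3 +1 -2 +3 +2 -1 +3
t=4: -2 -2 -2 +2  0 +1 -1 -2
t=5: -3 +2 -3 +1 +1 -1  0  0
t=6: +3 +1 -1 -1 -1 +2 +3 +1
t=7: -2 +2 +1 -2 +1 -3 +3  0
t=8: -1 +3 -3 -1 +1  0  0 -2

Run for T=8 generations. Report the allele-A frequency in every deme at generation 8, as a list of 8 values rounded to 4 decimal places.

[1.0000, 1.0000, 0.9362, 0.9149, 0.8936, 0.6809, 0.4894, 0.2340]

t=0: k=[47 47 47 47 47 47 0 0]
t=1: x=[47.0000 47.0000 47.0000 47.0000 47.0000 40.1087 7.2800 0.0000] k=[47 47 47 47 47 41 8 0]
t=2: x=[47.0000 47.0000 47.0000 47.0000 46.1136 37.1597 12.0869 1.2584] k=[47 47 47 47 47 40 9 0]
t=3: x=[47.0000 47.0000 47.0000 47.0000 45.9659 36.6179 12.6470 1.4155] k=[47 47 47 47 47 39 12 4]
t=4: x=[47.0000 47.0000 47.0000 47.0000 45.8181 36.3715 15.2374 5.4300] k=[47 47 47 47 46 37 14 3]
t=5: x=[47.0000 47.0000 47.0000 46.8506 44.8324 35.1387 16.1997 4.8585] k=[47 47 47 47 46 34 16 5]
t=6: x=[47.0000 47.0000 47.0000 46.8506 44.3887 33.3603 17.4636 6.9334] k=[47 47 47 46 43 35 20 8]
t=7: x=[47.0000 47.0000 46.8489 45.7054 42.3161 34.2006 20.8885 10.1838] k=[47 47 47 44 43 31 24 10]
t=8: x=[47.0000 47.0000 46.5468 44.3109 41.4270 32.0242 23.3949 12.5435] k=[47 47 44 43 42 32 23 11]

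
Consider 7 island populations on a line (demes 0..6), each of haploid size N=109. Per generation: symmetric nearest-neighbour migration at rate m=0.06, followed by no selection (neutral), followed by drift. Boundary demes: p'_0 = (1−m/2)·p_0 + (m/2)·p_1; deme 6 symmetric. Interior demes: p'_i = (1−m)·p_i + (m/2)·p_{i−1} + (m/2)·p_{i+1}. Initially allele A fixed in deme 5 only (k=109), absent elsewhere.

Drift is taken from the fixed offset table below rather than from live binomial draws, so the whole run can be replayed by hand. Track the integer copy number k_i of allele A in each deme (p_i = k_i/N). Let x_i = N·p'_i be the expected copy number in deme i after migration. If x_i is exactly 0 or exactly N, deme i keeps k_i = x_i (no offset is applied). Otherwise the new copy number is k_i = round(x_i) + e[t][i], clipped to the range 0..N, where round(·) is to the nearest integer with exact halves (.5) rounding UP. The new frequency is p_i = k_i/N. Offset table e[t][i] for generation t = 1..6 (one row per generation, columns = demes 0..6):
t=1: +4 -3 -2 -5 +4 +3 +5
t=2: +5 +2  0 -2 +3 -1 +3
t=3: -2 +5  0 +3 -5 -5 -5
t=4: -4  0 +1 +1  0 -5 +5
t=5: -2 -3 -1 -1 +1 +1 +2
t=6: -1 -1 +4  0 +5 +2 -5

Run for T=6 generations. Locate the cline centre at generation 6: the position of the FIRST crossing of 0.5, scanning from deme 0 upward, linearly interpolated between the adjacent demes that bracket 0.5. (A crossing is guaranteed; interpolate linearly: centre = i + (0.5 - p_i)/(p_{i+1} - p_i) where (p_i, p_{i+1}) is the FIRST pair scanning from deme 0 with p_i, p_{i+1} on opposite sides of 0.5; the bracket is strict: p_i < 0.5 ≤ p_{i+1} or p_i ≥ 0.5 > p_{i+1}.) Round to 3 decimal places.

t=0: k=[0 0 0 0 0 109 0]
t=1: x=[0.0000 0.0000 0.0000 0.0000 3.2700 102.4600 3.2700] k=[0 0 0 0 7 105 8]
t=2: x=[0.0000 0.0000 0.0000 0.2100 9.7300 99.1500 10.9100] k=[0 0 0 0 13 98 14]
t=3: x=[0.0000 0.0000 0.0000 0.3900 15.1600 92.9300 16.5200] k=[0 0 0 3 10 88 12]
t=4: x=[0.0000 0.0000 0.0900 3.1200 12.1300 83.3800 14.2800] k=[0 0 1 4 12 78 19]
t=5: x=[0.0000 0.0300 1.0600 4.1500 13.7400 74.2500 20.7700] k=[0 0 0 3 15 75 23]
t=6: x=[0.0000 0.0000 0.0900 3.2700 16.4400 71.6400 24.5600] k=[0 0 4 3 21 74 20]

4.632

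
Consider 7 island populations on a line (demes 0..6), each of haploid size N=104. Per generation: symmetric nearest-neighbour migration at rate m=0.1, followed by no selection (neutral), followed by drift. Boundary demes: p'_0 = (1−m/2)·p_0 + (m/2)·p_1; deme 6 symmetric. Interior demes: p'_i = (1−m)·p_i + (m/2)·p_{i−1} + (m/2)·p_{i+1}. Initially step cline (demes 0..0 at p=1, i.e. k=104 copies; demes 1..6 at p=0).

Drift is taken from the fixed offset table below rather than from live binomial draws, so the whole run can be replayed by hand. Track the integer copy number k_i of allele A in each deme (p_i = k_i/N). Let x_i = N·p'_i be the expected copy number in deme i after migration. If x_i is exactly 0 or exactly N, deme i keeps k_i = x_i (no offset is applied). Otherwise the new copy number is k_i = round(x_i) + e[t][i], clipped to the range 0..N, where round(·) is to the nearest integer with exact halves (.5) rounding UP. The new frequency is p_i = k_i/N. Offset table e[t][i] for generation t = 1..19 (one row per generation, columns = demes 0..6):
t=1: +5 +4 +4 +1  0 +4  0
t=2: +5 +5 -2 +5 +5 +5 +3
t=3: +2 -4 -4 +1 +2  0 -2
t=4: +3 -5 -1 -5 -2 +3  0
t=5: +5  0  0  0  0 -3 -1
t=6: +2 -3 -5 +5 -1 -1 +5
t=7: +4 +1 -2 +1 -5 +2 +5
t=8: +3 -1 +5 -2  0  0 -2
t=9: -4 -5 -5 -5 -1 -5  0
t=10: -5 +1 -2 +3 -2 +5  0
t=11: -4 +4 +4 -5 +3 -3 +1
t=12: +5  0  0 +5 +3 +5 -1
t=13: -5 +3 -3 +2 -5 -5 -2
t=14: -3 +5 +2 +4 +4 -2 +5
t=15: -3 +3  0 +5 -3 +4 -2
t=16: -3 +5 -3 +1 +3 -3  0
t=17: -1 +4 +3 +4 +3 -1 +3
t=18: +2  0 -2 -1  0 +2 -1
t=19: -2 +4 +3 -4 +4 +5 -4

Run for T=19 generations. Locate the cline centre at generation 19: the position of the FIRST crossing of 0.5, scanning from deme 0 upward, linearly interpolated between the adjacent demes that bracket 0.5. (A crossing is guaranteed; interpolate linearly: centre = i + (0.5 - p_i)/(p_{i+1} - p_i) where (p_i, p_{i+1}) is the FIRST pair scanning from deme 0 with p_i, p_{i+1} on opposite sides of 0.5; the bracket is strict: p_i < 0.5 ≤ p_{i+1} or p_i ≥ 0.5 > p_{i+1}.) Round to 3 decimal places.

1.030

t=0: k=[104 0 0 0 0 0 0]
t=1: x=[98.8000 5.2000 0.0000 0.0000 0.0000 0.0000 0.0000] k=[104 9 0 0 0 0 0]
t=2: x=[99.2500 13.3000 0.4500 0.0000 0.0000 0.0000 0.0000] k=[104 18 0 0 0 0 0]
t=3: x=[99.7000 21.4000 0.9000 0.0000 0.0000 0.0000 0.0000] k=[102 17 0 0 0 0 0]
t=4: x=[97.7500 20.4000 0.8500 0.0000 0.0000 0.0000 0.0000] k=[101 15 0 0 0 0 0]
t=5: x=[96.7000 18.5500 0.7500 0.0000 0.0000 0.0000 0.0000] k=[102 19 1 0 0 0 0]
t=6: x=[97.8500 22.2500 1.8500 0.0500 0.0000 0.0000 0.0000] k=[100 19 0 5 0 0 0]
t=7: x=[95.9500 22.1000 1.2000 4.5000 0.2500 0.0000 0.0000] k=[100 23 0 6 0 0 0]
t=8: x=[96.1500 25.7000 1.4500 5.4000 0.3000 0.0000 0.0000] k=[99 25 6 3 0 0 0]
t=9: x=[95.3000 27.7500 6.8000 3.0000 0.1500 0.0000 0.0000] k=[91 23 2 0 0 0 0]
t=10: x=[87.6000 25.3500 2.9500 0.1000 0.0000 0.0000 0.0000] k=[83 26 1 3 0 0 0]
t=11: x=[80.1500 27.6000 2.3500 2.7500 0.1500 0.0000 0.0000] k=[76 32 6 0 3 0 0]
t=12: x=[73.8000 32.9000 7.0000 0.4500 2.7000 0.1500 0.0000] k=[79 33 7 5 6 5 0]
t=13: x=[76.7000 34.0000 8.2000 5.1500 5.9000 4.8000 0.2500] k=[72 37 5 7 1 0 0]
t=14: x=[70.2500 37.1500 6.7000 6.6000 1.2500 0.0500 0.0000] k=[67 42 9 11 5 0 0]
t=15: x=[65.7500 41.6000 10.7500 10.6000 5.0500 0.2500 0.0000] k=[63 45 11 16 2 4 0]
t=16: x=[62.1000 44.2000 12.9500 15.0500 2.8000 3.7000 0.2000] k=[59 49 10 16 6 1 0]
t=17: x=[58.5000 47.5500 12.2500 15.2000 6.2500 1.2000 0.0500] k=[58 52 15 19 9 0 3]
t=18: x=[57.7000 50.4500 17.0500 18.3000 9.0500 0.6000 2.8500] k=[60 50 15 17 9 3 2]
t=19: x=[59.5000 48.7500 16.8500 16.5000 9.1000 3.2500 2.0500] k=[58 53 20 13 13 8 0]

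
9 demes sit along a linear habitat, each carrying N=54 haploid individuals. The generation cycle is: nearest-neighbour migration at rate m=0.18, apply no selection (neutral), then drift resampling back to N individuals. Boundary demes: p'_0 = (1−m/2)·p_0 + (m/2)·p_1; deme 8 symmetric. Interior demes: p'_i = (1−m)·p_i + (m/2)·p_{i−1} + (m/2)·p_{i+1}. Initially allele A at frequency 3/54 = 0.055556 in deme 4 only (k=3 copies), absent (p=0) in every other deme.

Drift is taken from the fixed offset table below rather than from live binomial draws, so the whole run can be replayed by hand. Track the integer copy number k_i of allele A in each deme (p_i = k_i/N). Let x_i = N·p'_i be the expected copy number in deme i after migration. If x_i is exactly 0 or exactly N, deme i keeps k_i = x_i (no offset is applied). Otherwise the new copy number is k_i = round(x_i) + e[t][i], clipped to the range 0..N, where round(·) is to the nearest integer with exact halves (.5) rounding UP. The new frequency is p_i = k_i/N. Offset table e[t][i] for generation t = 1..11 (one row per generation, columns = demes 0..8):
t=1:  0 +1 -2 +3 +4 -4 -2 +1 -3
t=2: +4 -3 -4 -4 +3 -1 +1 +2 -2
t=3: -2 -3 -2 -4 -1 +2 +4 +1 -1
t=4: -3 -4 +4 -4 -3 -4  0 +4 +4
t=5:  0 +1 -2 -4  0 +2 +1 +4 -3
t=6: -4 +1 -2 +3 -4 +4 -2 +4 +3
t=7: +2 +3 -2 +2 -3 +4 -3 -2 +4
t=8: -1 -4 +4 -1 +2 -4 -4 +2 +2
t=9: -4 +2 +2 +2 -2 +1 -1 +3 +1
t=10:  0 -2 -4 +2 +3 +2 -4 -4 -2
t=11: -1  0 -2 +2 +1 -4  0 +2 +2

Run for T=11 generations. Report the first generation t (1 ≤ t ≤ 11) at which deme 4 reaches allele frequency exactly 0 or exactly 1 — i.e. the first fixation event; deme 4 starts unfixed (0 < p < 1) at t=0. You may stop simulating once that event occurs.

6

t=0: k=[0 0 0 0 3 0 0 0 0]
t=1: x=[0.0000 0.0000 0.0000 0.2700 2.4600 0.2700 0.0000 0.0000 0.0000] k=[0 0 0 3 6 0 0 0 0]
t=2: x=[0.0000 0.0000 0.2700 3.0000 5.1900 0.5400 0.0000 0.0000 0.0000] k=[0 0 0 0 8 0 0 0 0]
t=3: x=[0.0000 0.0000 0.0000 0.7200 6.5600 0.7200 0.0000 0.0000 0.0000] k=[0 0 0 0 6 3 0 0 0]
t=4: x=[0.0000 0.0000 0.0000 0.5400 5.1900 3.0000 0.2700 0.0000 0.0000] k=[0 0 0 0 2 0 0 0 0]
t=5: x=[0.0000 0.0000 0.0000 0.1800 1.6400 0.1800 0.0000 0.0000 0.0000] k=[0 0 0 0 2 2 0 0 0]
t=6: x=[0.0000 0.0000 0.0000 0.1800 1.8200 1.8200 0.1800 0.0000 0.0000] k=[0 0 0 3 0 6 0 0 0]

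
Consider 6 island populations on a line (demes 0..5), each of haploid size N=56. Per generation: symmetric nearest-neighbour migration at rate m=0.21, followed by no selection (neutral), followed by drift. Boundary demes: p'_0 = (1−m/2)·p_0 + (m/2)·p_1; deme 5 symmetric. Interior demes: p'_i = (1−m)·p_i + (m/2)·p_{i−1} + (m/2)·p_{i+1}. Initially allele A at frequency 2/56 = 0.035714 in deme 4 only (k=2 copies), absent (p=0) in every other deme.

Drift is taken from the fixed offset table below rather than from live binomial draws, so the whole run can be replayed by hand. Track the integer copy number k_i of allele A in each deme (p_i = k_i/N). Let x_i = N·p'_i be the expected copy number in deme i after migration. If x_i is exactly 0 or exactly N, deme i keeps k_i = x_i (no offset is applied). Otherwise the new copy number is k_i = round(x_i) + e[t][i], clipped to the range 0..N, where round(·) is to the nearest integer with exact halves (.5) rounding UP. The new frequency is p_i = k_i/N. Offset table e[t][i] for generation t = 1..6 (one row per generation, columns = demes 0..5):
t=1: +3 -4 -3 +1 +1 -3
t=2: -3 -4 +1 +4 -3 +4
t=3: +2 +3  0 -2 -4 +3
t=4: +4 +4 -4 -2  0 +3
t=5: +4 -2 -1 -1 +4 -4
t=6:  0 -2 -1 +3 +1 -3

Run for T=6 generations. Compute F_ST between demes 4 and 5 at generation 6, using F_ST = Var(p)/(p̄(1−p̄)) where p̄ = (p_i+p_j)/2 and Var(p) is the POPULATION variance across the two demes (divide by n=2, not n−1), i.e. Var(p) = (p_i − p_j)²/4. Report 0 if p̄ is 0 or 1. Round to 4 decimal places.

0.0340

t=0: k=[0 0 0 0 2 0]
t=1: x=[0.0000 0.0000 0.0000 0.2100 1.5800 0.2100] k=[0 0 0 1 3 0]
t=2: x=[0.0000 0.0000 0.1050 1.1050 2.4750 0.3150] k=[0 0 1 5 0 4]
t=3: x=[0.0000 0.1050 1.3150 4.0550 0.9450 3.5800] k=[0 3 1 2 0 7]
t=4: x=[0.3150 2.4750 1.3150 1.6850 0.9450 6.2650] k=[4 6 0 0 1 9]
t=5: x=[4.2100 5.1600 0.6300 0.1050 1.7350 8.1600] k=[8 3 0 0 6 4]
t=6: x=[7.4750 3.2100 0.3150 0.6300 5.1600 4.2100] k=[7 1 0 4 6 1]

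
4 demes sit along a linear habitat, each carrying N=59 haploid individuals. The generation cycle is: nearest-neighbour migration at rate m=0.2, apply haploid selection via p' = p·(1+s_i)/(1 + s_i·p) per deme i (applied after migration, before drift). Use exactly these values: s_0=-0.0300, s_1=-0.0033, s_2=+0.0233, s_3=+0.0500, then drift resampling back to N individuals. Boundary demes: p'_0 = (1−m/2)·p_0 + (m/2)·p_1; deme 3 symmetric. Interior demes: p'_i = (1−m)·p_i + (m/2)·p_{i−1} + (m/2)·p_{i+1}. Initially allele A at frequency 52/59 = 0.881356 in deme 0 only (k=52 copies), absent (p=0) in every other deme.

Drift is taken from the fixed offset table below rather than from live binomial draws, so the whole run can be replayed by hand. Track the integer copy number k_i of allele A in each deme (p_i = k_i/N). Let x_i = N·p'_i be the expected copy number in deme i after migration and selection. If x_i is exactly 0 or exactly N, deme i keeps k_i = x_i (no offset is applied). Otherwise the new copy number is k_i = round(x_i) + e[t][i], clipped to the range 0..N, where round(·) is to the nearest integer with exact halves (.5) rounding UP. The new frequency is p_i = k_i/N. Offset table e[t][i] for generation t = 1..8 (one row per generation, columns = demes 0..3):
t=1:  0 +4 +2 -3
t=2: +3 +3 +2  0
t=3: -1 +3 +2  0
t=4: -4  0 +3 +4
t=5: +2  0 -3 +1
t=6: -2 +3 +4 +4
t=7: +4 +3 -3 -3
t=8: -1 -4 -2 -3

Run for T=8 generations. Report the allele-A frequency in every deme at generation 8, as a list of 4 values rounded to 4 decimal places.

t=0: k=[52 0 0 0]
t=1: x=[46.5026 5.1843 0.0000 0.0000] k=[47 9 0 0]
t=2: x=[42.8451 11.8686 0.9206 0.0000] k=[46 15 3 0]
t=3: x=[42.5410 16.8602 3.9847 0.3149] k=[42 20 6 0]
t=4: x=[39.4034 20.7555 6.9398 0.6297] k=[35 21 10 5]
t=5: x=[33.1585 21.2550 10.8018 5.7482] k=[35 21 8 7]
t=6: x=[33.1585 21.0552 9.3803 7.4104] k=[31 24 13 11]
t=7: x=[29.8509 23.5532 14.1462 11.6494] k=[34 27 11 9]
t=8: x=[32.8573 26.0519 12.6271 9.5853] k=[32 22 11 7]

[0.5424, 0.3729, 0.1864, 0.1186]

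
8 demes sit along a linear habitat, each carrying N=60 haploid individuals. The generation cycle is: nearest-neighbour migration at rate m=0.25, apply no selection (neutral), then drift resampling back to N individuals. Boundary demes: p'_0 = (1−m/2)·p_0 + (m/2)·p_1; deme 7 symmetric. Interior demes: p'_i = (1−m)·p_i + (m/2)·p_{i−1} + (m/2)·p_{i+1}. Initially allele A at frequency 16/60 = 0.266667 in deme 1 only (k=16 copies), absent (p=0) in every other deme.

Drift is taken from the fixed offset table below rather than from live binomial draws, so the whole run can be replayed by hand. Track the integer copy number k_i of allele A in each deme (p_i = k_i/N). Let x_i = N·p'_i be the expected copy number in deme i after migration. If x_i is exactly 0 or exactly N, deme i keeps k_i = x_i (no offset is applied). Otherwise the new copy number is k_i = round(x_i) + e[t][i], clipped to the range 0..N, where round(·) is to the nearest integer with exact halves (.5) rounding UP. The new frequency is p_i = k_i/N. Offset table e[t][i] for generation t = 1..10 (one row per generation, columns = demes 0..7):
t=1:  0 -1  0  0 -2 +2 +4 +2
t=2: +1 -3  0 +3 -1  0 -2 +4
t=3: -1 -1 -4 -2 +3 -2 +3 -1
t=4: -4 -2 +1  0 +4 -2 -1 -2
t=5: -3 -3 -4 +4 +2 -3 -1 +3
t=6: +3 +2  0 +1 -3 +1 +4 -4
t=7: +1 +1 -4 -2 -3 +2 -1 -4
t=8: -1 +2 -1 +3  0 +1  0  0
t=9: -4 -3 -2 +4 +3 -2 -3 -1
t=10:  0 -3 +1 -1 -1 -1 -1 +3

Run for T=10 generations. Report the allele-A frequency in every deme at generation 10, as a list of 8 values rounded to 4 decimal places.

[0.0000, 0.0000, 0.0333, 0.1000, 0.0667, 0.0000, 0.0000, 0.0000]

t=0: k=[0 16 0 0 0 0 0 0]
t=1: x=[2.0000 12.0000 2.0000 0.0000 0.0000 0.0000 0.0000 0.0000] k=[2 11 2 0 0 0 0 0]
t=2: x=[3.1250 8.7500 2.8750 0.2500 0.0000 0.0000 0.0000 0.0000] k=[4 6 3 3 0 0 0 0]
t=3: x=[4.2500 5.3750 3.3750 2.6250 0.3750 0.0000 0.0000 0.0000] k=[3 4 0 1 3 0 0 0]
t=4: x=[3.1250 3.3750 0.6250 1.1250 2.3750 0.3750 0.0000 0.0000] k=[0 1 2 1 6 0 0 0]
t=5: x=[0.1250 1.0000 1.7500 1.7500 4.6250 0.7500 0.0000 0.0000] k=[0 0 0 6 7 0 0 0]
t=6: x=[0.0000 0.0000 0.7500 5.3750 6.0000 0.8750 0.0000 0.0000] k=[0 0 1 6 3 2 0 0]
t=7: x=[0.0000 0.1250 1.5000 5.0000 3.2500 1.8750 0.2500 0.0000] k=[0 1 0 3 0 4 0 0]
t=8: x=[0.1250 0.7500 0.5000 2.2500 0.8750 3.0000 0.5000 0.0000] k=[0 3 0 5 1 4 1 0]
t=9: x=[0.3750 2.2500 1.0000 3.8750 1.8750 3.2500 1.2500 0.1250] k=[0 0 0 8 5 1 0 0]
t=10: x=[0.0000 0.0000 1.0000 6.6250 4.8750 1.3750 0.1250 0.0000] k=[0 0 2 6 4 0 0 0]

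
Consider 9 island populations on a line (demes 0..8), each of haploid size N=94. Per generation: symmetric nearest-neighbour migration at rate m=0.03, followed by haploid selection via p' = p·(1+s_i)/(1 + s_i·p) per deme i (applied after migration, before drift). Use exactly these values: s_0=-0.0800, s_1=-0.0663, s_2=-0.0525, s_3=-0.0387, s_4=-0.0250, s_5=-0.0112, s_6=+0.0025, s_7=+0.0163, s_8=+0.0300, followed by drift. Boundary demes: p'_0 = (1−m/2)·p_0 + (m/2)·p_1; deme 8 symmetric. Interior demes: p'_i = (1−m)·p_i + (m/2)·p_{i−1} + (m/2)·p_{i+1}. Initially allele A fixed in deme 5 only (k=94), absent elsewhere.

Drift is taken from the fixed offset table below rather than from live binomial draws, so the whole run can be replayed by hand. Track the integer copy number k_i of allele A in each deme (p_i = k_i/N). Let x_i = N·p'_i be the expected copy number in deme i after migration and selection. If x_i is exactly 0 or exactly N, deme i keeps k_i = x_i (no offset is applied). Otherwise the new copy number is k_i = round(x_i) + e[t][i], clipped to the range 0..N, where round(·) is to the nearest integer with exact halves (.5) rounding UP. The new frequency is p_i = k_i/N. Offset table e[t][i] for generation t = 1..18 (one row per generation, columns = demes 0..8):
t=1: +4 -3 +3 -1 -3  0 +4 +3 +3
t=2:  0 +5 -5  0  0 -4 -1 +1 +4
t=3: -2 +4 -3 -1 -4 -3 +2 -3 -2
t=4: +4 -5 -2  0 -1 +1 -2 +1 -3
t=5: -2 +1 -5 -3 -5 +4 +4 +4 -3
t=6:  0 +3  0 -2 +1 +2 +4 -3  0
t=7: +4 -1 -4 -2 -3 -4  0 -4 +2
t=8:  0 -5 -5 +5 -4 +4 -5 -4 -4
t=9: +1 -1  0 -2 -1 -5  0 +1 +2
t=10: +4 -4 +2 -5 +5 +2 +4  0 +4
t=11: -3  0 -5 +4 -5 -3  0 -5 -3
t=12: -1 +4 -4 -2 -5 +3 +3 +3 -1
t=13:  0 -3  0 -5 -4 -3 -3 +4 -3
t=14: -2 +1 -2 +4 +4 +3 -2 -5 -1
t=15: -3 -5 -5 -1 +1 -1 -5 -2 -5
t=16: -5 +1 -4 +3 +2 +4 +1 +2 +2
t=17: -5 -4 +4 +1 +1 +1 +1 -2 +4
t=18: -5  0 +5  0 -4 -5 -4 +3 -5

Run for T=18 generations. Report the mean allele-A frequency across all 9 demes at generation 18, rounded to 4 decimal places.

t=0: k=[0 0 0 0 0 94 0 0 0]
t=1: x=[0.0000 0.0000 0.0000 0.0000 1.3753 91.1490 1.4135 0.0000 0.0000] k=[0 0 0 0 0 91 5 0 0]
t=2: x=[0.0000 0.0000 0.0000 0.0000 1.3314 88.2848 6.2295 0.0762 0.0000] k=[0 0 0 0 1 84 5 1 0]
t=3: x=[0.0000 0.0000 0.0000 0.0144 2.1755 81.4480 6.1393 1.0618 0.0154] k=[0 0 0 0 0 78 8 0 0]
t=4: x=[0.0000 0.0000 0.0000 0.0000 1.1411 75.6140 8.9502 0.1220 0.0000] k=[0 0 0 0 0 77 7 1 0]
t=5: x=[0.0000 0.0000 0.0000 0.0000 1.1265 74.6223 7.9782 1.0923 0.0154] k=[0 0 0 0 0 79 12 5 0]
t=6: x=[0.0000 0.0000 0.0000 0.0000 1.1557 76.6512 12.9278 5.1075 0.0772] k=[0 0 0 0 2 79 17 2 0]
t=7: x=[0.0000 0.0000 0.0000 0.0288 3.0494 76.7570 17.7409 2.2299 0.0309] k=[0 0 0 0 0 73 18 0 2]
t=8: x=[0.0000 0.0000 0.0000 0.0000 1.0679 70.8842 18.5922 0.3049 2.0278] k=[0 0 0 0 0 75 14 0 0]
t=9: x=[0.0000 0.0000 0.0000 0.0000 1.0972 72.7755 14.7360 0.2134 0.0000] k=[0 0 0 0 0 68 15 1 0]
t=10: x=[0.0000 0.0000 0.0000 0.0000 0.9948 65.9639 15.6175 1.2142 0.0154] k=[0 0 0 0 6 68 20 1 4]
t=11: x=[0.0000 0.0000 0.0000 0.0865 6.6812 66.1297 20.4750 1.3514 4.0685] k=[0 0 0 4 2 63 20 0 1]
t=12: x=[0.0000 0.0000 0.0569 3.7647 2.8736 61.1999 20.3848 0.3201 1.0142] k=[0 0 0 2 0 64 23 3 0]
t=13: x=[0.0000 0.0000 0.0284 1.8664 0.9655 62.1884 23.3588 3.3062 0.0463] k=[0 0 0 0 0 59 20 7 0]
t=14: x=[0.0000 0.0000 0.0000 0.0000 0.8631 57.2783 20.4299 7.1967 0.1081] k=[0 0 0 0 5 60 18 2 0]
t=15: x=[0.0000 0.0000 0.0000 0.0721 5.6148 58.2959 18.4270 2.2452 0.0309] k=[0 0 0 0 7 57 13 0 0]
t=16: x=[0.0000 0.0000 0.0000 0.1009 7.4691 55.3339 13.4938 0.1982 0.0000] k=[0 0 0 3 9 59 14 2 0]
t=17: x=[0.0000 0.0000 0.0426 2.9308 9.4428 57.3234 14.5256 2.1842 0.0309] k=[0 0 4 4 10 58 16 0 4]
t=18: x=[0.0000 0.0560 3.7414 3.9383 10.3936 56.3962 16.4238 0.3049 4.0531] k=[0 0 9 4 6 51 12 3 0]

0.1005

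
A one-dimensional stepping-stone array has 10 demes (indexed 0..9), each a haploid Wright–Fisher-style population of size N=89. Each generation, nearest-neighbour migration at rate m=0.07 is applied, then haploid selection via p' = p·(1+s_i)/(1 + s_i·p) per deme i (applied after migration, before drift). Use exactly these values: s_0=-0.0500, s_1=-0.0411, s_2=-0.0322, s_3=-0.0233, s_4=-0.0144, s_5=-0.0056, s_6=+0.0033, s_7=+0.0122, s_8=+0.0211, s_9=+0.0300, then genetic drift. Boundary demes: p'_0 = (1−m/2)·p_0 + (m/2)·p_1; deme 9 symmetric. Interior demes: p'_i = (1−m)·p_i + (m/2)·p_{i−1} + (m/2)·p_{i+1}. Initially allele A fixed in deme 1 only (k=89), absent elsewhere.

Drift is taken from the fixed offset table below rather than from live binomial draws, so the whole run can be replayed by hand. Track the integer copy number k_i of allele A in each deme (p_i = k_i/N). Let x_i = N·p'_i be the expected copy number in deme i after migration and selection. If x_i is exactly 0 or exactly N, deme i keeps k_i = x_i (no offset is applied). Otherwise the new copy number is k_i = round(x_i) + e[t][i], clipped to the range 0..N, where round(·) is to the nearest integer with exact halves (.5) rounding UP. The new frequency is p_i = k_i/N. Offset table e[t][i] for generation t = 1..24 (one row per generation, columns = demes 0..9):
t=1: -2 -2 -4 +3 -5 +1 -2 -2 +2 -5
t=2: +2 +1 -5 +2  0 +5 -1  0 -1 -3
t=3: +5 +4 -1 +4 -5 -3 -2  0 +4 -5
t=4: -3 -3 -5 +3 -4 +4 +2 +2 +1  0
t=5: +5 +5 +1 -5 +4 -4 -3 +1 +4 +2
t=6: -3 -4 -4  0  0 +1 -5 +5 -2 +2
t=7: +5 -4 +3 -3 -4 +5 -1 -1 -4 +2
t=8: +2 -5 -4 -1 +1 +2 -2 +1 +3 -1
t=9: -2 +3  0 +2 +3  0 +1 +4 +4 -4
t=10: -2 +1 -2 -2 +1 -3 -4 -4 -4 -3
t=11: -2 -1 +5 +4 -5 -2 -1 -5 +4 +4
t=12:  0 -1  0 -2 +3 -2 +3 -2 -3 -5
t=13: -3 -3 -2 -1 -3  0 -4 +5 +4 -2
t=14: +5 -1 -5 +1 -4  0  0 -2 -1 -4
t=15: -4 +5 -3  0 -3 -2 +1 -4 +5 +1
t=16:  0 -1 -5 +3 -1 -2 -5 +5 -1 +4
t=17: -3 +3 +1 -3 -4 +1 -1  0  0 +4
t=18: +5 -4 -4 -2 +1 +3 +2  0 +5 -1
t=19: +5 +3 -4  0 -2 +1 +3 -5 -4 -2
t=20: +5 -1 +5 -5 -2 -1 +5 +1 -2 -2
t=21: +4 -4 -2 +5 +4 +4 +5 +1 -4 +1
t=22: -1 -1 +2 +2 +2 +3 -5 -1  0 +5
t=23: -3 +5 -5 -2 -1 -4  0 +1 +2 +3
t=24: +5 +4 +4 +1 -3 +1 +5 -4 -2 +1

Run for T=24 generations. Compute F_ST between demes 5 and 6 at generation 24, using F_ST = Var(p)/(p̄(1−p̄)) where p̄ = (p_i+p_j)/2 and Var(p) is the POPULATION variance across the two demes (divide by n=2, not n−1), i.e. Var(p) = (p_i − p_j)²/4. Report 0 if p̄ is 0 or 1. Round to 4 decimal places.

t=0: k=[0 89 0 0 0 0 0 0 0 0]
t=1: x=[2.9644 82.5224 3.0181 0.0000 0.0000 0.0000 0.0000 0.0000 0.0000 0.0000] k=[1 81 0 0 0 0 0 0 0 0]
t=2: x=[3.6177 74.8733 2.7465 0.0000 0.0000 0.0000 0.0000 0.0000 0.0000 0.0000] k=[6 76 0 0 0 0 0 0 0 0]
t=3: x=[8.0658 70.2771 2.5768 0.0000 0.0000 0.0000 0.0000 0.0000 0.0000 0.0000] k=[13 74 2 0 0 0 0 0 0 0]
t=4: x=[14.5016 68.6948 4.3137 0.0684 0.0000 0.0000 0.0000 0.0000 0.0000 0.0000] k=[12 66 0 3 0 0 0 0 0 0]
t=5: x=[13.2993 61.0009 2.3393 2.7270 0.1035 0.0000 0.0000 0.0000 0.0000 0.0000] k=[18 66 3 0 4 0 0 0 0 0]
t=6: x=[18.9050 61.3210 4.9449 0.2393 3.6686 0.1392 0.0000 0.0000 0.0000 0.0000] k=[16 57 1 0 4 1 0 0 0 0]
t=7: x=[16.7271 52.7066 2.8338 0.1709 3.7032 1.0641 0.0351 0.0000 0.0000 0.0000] k=[22 49 6 0 0 6 0 0 0 0]
t=8: x=[22.0824 45.6174 7.0788 0.2051 0.2070 5.5507 0.2107 0.0000 0.0000 0.0000] k=[24 41 3 0 1 8 0 0 0 0]
t=9: x=[23.6926 38.1576 4.0952 0.1367 1.1928 7.4366 0.2809 0.0000 0.0000 0.0000] k=[22 41 4 2 4 7 1 0 0 0]
t=10: x=[21.8095 38.1228 5.0663 2.0913 3.9795 6.6504 1.1788 0.0354 0.0000 0.0000] k=[20 39 3 0 5 4 0 0 0 0]
t=11: x=[19.8623 36.1705 4.0273 0.2735 4.7247 3.8741 0.1405 0.0000 0.0000 0.0000] k=[18 35 9 4 0 2 0 0 0 0]
t=12: x=[17.8517 32.6230 9.4548 3.9452 0.2070 1.8498 0.0702 0.0000 0.0000 0.0000] k=[18 32 9 2 3 0 3 0 0 0]
t=13: x=[17.7499 29.8665 9.2843 2.2282 2.8201 0.2088 2.7989 0.1063 0.0000 0.0000] k=[15 27 7 1 0 0 0 5 0 0]
t=14: x=[14.7770 25.1165 7.2685 1.1480 0.0345 0.0000 0.1756 4.7037 0.1787 0.0000] k=[20 24 2 2 0 0 0 3 0 0]
t=15: x=[19.3520 22.3796 2.6835 1.8860 0.0690 0.0000 0.1053 2.8230 0.1072 0.0000] k=[15 27 0 2 0 0 1 0 5 0]
t=16: x=[14.7770 24.8759 0.9827 1.8175 0.0690 0.0348 0.9330 0.2126 4.7429 0.1802] k=[15 24 0 5 0 0 0 5 4 4]
t=17: x=[14.6755 22.1396 0.9827 4.5472 0.1725 0.0000 0.1756 4.8453 4.1162 4.1145] k=[12 25 2 2 0 0 0 5 4 8]
t=18: x=[11.9156 23.0166 2.7174 1.8860 0.0690 0.0000 0.1756 4.8453 4.2589 8.0744] k=[17 19 0 0 1 0 2 5 9 7]
t=19: x=[16.3735 17.6633 0.6437 0.0342 0.9167 0.1044 2.0416 5.0929 8.9568 7.2648] k=[21 21 0 0 0 1 5 0 5 5]
t=20: x=[20.1882 19.6157 0.7115 0.0000 0.0345 1.0989 4.6996 0.3543 4.9212 5.1413] k=[25 19 6 0 0 0 10 1 3 3]
t=21: x=[23.8831 18.1413 6.0576 0.2051 0.0000 0.3480 9.3626 1.4016 2.9897 3.0869] k=[28 14 4 5 0 4 14 2 0 4]
t=22: x=[26.5448 13.6480 4.2505 4.6843 0.3105 4.1875 13.2672 2.3779 0.2144 3.9706] k=[26 13 6 7 2 7 8 1 0 9]
t=23: x=[24.6211 12.7448 6.0916 6.6436 2.3170 6.8245 7.7433 1.2246 0.3574 8.9194] k=[22 18 1 5 1 3 8 2 2 12]
t=24: x=[21.0252 16.9613 1.6802 4.6157 1.1928 3.0882 7.6380 2.2363 2.3982 11.9526] k=[26 21 6 6 0 4 13 0 0 13]

0.0296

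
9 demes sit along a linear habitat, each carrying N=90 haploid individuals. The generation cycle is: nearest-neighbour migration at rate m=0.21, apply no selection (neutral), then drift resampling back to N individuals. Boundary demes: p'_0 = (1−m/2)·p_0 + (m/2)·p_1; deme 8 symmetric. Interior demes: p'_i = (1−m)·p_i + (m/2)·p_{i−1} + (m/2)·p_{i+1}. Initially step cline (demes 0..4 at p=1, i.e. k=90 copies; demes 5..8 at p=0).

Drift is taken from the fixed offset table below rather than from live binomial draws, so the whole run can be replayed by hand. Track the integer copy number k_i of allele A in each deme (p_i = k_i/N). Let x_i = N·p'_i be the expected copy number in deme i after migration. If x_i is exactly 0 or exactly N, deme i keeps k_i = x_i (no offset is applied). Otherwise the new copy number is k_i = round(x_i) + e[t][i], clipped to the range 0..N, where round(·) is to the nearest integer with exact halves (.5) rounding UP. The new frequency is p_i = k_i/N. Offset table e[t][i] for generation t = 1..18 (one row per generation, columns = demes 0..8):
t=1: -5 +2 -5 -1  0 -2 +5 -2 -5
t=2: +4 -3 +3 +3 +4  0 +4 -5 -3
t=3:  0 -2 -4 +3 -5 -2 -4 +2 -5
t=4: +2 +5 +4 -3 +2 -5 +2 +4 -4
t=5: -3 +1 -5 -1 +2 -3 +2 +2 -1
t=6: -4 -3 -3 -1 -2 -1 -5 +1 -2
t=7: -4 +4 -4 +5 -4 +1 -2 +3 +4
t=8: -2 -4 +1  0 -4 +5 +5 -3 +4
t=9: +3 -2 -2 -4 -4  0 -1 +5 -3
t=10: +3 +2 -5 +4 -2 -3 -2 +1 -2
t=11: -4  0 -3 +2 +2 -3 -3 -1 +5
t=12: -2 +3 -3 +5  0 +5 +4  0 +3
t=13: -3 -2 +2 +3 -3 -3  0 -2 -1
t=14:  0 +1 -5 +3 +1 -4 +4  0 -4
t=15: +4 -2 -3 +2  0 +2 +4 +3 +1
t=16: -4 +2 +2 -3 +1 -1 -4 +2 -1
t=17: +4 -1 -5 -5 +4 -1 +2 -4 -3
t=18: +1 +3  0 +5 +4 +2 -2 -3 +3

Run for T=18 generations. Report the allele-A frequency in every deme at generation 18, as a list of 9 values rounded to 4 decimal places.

[0.9222, 0.8889, 0.7667, 0.7556, 0.6333, 0.3778, 0.2222, 0.1111, 0.1222]

t=0: k=[90 90 90 90 90 0 0 0 0]
t=1: x=[90.0000 90.0000 90.0000 90.0000 80.5500 9.4500 0.0000 0.0000 0.0000] k=[90 90 90 90 81 7 0 0 0]
t=2: x=[90.0000 90.0000 90.0000 89.0550 74.1750 14.0350 0.7350 0.0000 0.0000] k=[90 90 90 90 78 14 5 0 0]
t=3: x=[90.0000 90.0000 90.0000 88.7400 72.5400 19.7750 5.4200 0.5250 0.0000] k=[90 90 90 90 68 18 1 3 0]
t=4: x=[90.0000 90.0000 90.0000 87.6900 65.0600 21.4650 2.9950 2.4750 0.3150] k=[90 90 90 85 67 16 5 6 0]
t=5: x=[90.0000 90.0000 89.4750 83.6350 63.5350 20.2000 6.2600 5.2650 0.6300] k=[90 90 84 83 66 17 8 7 0]
t=6: x=[90.0000 89.3700 84.5250 81.3200 62.6400 21.2000 8.8400 6.3700 0.7350] k=[90 86 82 80 61 20 4 7 0]
t=7: x=[89.5800 86.0000 82.2100 78.2150 58.6900 22.6250 5.9950 5.9500 0.7350] k=[86 90 78 83 55 24 4 9 5]
t=8: x=[86.4200 88.3200 79.7850 79.5350 54.6850 25.1550 6.6250 8.0550 5.4200] k=[84 84 81 80 51 30 12 5 9]
t=9: x=[84.0000 83.6850 81.2100 77.0600 51.8400 30.3150 13.1550 6.1550 8.5800] k=[87 82 79 73 48 30 12 11 6]
t=10: x=[86.4750 82.2100 78.6850 71.0050 48.7350 30.0000 13.7850 10.5800 6.5250] k=[89 84 74 75 47 27 12 12 5]
t=11: x=[88.4750 83.4750 75.1550 71.9550 47.8400 27.5250 13.5750 11.2650 5.7350] k=[84 83 72 74 50 25 11 10 11]
t=12: x=[83.8950 81.9500 73.3650 71.2700 49.8950 26.1550 12.3650 10.2100 10.8950] k=[82 85 70 76 50 31 16 10 14]
t=13: x=[82.3150 83.1100 72.2050 72.6400 50.7350 31.4200 16.9450 11.0500 13.5800] k=[79 81 74 76 48 28 17 9 13]
t=14: x=[79.2100 80.0550 74.9450 72.8500 48.8400 28.9450 17.3150 10.2600 12.5800] k=[79 81 70 76 50 25 21 10 9]
t=15: x=[79.2100 79.6350 71.7850 72.6400 50.1050 27.2050 20.2650 11.0500 9.1050] k=[83 78 69 75 50 29 24 14 10]
t=16: x=[82.4750 77.5800 70.5750 71.7450 50.4200 30.6800 23.4750 14.6300 10.4200] k=[78 80 73 69 51 30 19 17 9]
t=17: x=[78.2100 79.0550 73.3150 67.5300 50.6850 31.0500 19.9450 16.3700 9.8400] k=[82 78 68 63 55 30 22 12 7]
t=18: x=[81.5800 77.3700 68.5250 62.6850 53.2150 31.7850 21.7900 12.5250 7.5250] k=[83 80 69 68 57 34 20 10 11]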